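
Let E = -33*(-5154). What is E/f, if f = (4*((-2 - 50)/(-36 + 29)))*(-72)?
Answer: -66143/832 ≈ -79.499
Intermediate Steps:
E = 170082
f = -14976/7 (f = (4*(-52/(-7)))*(-72) = (4*(-52*(-⅐)))*(-72) = (4*(52/7))*(-72) = (208/7)*(-72) = -14976/7 ≈ -2139.4)
E/f = 170082/(-14976/7) = 170082*(-7/14976) = -66143/832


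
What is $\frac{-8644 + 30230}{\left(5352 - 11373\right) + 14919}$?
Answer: $\frac{10793}{4449} \approx 2.4259$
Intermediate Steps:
$\frac{-8644 + 30230}{\left(5352 - 11373\right) + 14919} = \frac{21586}{\left(5352 - 11373\right) + 14919} = \frac{21586}{-6021 + 14919} = \frac{21586}{8898} = 21586 \cdot \frac{1}{8898} = \frac{10793}{4449}$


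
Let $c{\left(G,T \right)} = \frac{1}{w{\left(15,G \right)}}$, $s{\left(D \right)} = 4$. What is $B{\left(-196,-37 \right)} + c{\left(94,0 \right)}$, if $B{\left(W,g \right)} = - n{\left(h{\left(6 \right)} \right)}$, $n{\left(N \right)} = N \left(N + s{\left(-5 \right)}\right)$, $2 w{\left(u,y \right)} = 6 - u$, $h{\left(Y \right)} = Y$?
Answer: $- \frac{542}{9} \approx -60.222$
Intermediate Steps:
$w{\left(u,y \right)} = 3 - \frac{u}{2}$ ($w{\left(u,y \right)} = \frac{6 - u}{2} = 3 - \frac{u}{2}$)
$c{\left(G,T \right)} = - \frac{2}{9}$ ($c{\left(G,T \right)} = \frac{1}{3 - \frac{15}{2}} = \frac{1}{- \frac{9}{2}} = - \frac{2}{9}$)
$n{\left(N \right)} = N \left(4 + N\right)$ ($n{\left(N \right)} = N \left(N + 4\right) = N \left(4 + N\right)$)
$B{\left(W,g \right)} = -60$ ($B{\left(W,g \right)} = - 6 \left(4 + 6\right) = - 6 \cdot 10 = \left(-1\right) 60 = -60$)
$B{\left(-196,-37 \right)} + c{\left(94,0 \right)} = -60 - \frac{2}{9} = - \frac{542}{9}$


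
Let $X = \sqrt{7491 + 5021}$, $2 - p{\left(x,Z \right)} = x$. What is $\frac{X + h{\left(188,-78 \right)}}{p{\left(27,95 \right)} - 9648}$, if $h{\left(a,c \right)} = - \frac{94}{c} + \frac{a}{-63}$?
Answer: $\frac{1457}{7922187} - \frac{4 \sqrt{782}}{9673} \approx -0.01138$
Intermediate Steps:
$h{\left(a,c \right)} = - \frac{94}{c} - \frac{a}{63}$ ($h{\left(a,c \right)} = - \frac{94}{c} + a \left(- \frac{1}{63}\right) = - \frac{94}{c} - \frac{a}{63}$)
$p{\left(x,Z \right)} = 2 - x$
$X = 4 \sqrt{782}$ ($X = \sqrt{12512} = 4 \sqrt{782} \approx 111.86$)
$\frac{X + h{\left(188,-78 \right)}}{p{\left(27,95 \right)} - 9648} = \frac{4 \sqrt{782} - \left(\frac{188}{63} + \frac{94}{-78}\right)}{\left(2 - 27\right) - 9648} = \frac{4 \sqrt{782} - \frac{1457}{819}}{\left(2 - 27\right) - 9648} = \frac{4 \sqrt{782} + \left(\frac{47}{39} - \frac{188}{63}\right)}{-25 - 9648} = \frac{4 \sqrt{782} - \frac{1457}{819}}{-9673} = \left(- \frac{1457}{819} + 4 \sqrt{782}\right) \left(- \frac{1}{9673}\right) = \frac{1457}{7922187} - \frac{4 \sqrt{782}}{9673}$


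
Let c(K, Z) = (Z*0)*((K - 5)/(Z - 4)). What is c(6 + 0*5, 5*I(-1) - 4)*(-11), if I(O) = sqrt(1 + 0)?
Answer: 0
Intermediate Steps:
I(O) = 1 (I(O) = sqrt(1) = 1)
c(K, Z) = 0 (c(K, Z) = 0*((-5 + K)/(-4 + Z)) = 0)
c(6 + 0*5, 5*I(-1) - 4)*(-11) = 0*(-11) = 0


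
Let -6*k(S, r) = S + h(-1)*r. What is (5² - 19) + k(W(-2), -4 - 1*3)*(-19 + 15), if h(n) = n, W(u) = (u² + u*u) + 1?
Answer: 50/3 ≈ 16.667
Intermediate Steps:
W(u) = 1 + 2*u² (W(u) = (u² + u²) + 1 = 2*u² + 1 = 1 + 2*u²)
k(S, r) = -S/6 + r/6 (k(S, r) = -(S - r)/6 = -S/6 + r/6)
(5² - 19) + k(W(-2), -4 - 1*3)*(-19 + 15) = (5² - 19) + (-(1 + 2*(-2)²)/6 + (-4 - 1*3)/6)*(-19 + 15) = (25 - 19) + (-(1 + 2*4)/6 + (-4 - 3)/6)*(-4) = 6 + (-(1 + 8)/6 + (⅙)*(-7))*(-4) = 6 + (-⅙*9 - 7/6)*(-4) = 6 + (-3/2 - 7/6)*(-4) = 6 - 8/3*(-4) = 6 + 32/3 = 50/3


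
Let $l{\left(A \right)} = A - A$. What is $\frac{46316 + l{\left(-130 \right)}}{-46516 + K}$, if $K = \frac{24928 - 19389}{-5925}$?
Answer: $- \frac{274422300}{275612839} \approx -0.99568$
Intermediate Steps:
$K = - \frac{5539}{5925}$ ($K = 5539 \left(- \frac{1}{5925}\right) = - \frac{5539}{5925} \approx -0.93485$)
$l{\left(A \right)} = 0$
$\frac{46316 + l{\left(-130 \right)}}{-46516 + K} = \frac{46316 + 0}{-46516 - \frac{5539}{5925}} = \frac{46316}{- \frac{275612839}{5925}} = 46316 \left(- \frac{5925}{275612839}\right) = - \frac{274422300}{275612839}$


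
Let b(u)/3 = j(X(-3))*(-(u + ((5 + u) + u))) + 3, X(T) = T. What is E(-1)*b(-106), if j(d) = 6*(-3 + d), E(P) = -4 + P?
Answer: 168975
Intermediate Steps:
j(d) = -18 + 6*d
b(u) = 549 + 324*u (b(u) = 3*((-18 + 6*(-3))*(-(u + ((5 + u) + u))) + 3) = 3*((-18 - 18)*(-(u + (5 + 2*u))) + 3) = 3*(-(-36)*(5 + 3*u) + 3) = 3*(-36*(-5 - 3*u) + 3) = 3*((180 + 108*u) + 3) = 3*(183 + 108*u) = 549 + 324*u)
E(-1)*b(-106) = (-4 - 1)*(549 + 324*(-106)) = -5*(549 - 34344) = -5*(-33795) = 168975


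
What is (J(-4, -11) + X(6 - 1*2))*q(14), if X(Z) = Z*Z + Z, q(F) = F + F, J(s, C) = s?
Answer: 448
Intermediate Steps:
q(F) = 2*F
X(Z) = Z + Z² (X(Z) = Z² + Z = Z + Z²)
(J(-4, -11) + X(6 - 1*2))*q(14) = (-4 + (6 - 1*2)*(1 + (6 - 1*2)))*(2*14) = (-4 + (6 - 2)*(1 + (6 - 2)))*28 = (-4 + 4*(1 + 4))*28 = (-4 + 4*5)*28 = (-4 + 20)*28 = 16*28 = 448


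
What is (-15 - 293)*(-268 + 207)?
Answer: 18788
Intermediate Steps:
(-15 - 293)*(-268 + 207) = -308*(-61) = 18788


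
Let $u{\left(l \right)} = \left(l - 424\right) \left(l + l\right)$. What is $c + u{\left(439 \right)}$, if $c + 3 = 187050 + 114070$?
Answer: $314287$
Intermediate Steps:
$c = 301117$ ($c = -3 + \left(187050 + 114070\right) = -3 + 301120 = 301117$)
$u{\left(l \right)} = 2 l \left(-424 + l\right)$ ($u{\left(l \right)} = \left(-424 + l\right) 2 l = 2 l \left(-424 + l\right)$)
$c + u{\left(439 \right)} = 301117 + 2 \cdot 439 \left(-424 + 439\right) = 301117 + 2 \cdot 439 \cdot 15 = 301117 + 13170 = 314287$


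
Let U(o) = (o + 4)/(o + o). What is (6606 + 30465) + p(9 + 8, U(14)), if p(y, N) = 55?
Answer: 37126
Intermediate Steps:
U(o) = (4 + o)/(2*o) (U(o) = (4 + o)/((2*o)) = (4 + o)*(1/(2*o)) = (4 + o)/(2*o))
(6606 + 30465) + p(9 + 8, U(14)) = (6606 + 30465) + 55 = 37071 + 55 = 37126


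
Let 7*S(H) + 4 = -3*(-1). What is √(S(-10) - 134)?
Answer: I*√6573/7 ≈ 11.582*I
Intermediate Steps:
S(H) = -⅐ (S(H) = -4/7 + (-3*(-1))/7 = -4/7 + (⅐)*3 = -4/7 + 3/7 = -⅐)
√(S(-10) - 134) = √(-⅐ - 134) = √(-939/7) = I*√6573/7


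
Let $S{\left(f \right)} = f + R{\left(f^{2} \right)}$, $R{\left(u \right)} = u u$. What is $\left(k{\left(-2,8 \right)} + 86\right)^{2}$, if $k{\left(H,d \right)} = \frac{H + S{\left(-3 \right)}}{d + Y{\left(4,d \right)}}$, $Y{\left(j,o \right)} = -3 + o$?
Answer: $\frac{1425636}{169} \approx 8435.7$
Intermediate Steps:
$R{\left(u \right)} = u^{2}$
$S{\left(f \right)} = f + f^{4}$ ($S{\left(f \right)} = f + \left(f^{2}\right)^{2} = f + f^{4}$)
$k{\left(H,d \right)} = \frac{78 + H}{-3 + 2 d}$ ($k{\left(H,d \right)} = \frac{H - \left(3 - \left(-3\right)^{4}\right)}{d + \left(-3 + d\right)} = \frac{H + \left(-3 + 81\right)}{-3 + 2 d} = \frac{H + 78}{-3 + 2 d} = \frac{78 + H}{-3 + 2 d}$)
$\left(k{\left(-2,8 \right)} + 86\right)^{2} = \left(\frac{78 - 2}{-3 + 2 \cdot 8} + 86\right)^{2} = \left(\frac{1}{-3 + 16} \cdot 76 + 86\right)^{2} = \left(\frac{1}{13} \cdot 76 + 86\right)^{2} = \left(\frac{76}{13} + 86\right)^{2} = \left(\frac{1194}{13}\right)^{2} = \frac{1425636}{169}$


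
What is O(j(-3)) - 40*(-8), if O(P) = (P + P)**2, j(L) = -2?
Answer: 336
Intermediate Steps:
O(P) = 4*P**2 (O(P) = (2*P)**2 = 4*P**2)
O(j(-3)) - 40*(-8) = 4*(-2)**2 - 40*(-8) = 4*4 - 40*(-8) = 16 + 320 = 336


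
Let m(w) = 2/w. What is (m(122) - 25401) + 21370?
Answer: -245890/61 ≈ -4031.0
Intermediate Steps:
(m(122) - 25401) + 21370 = (2/122 - 25401) + 21370 = (2*(1/122) - 25401) + 21370 = (1/61 - 25401) + 21370 = -1549460/61 + 21370 = -245890/61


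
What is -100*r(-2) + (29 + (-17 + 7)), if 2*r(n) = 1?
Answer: -31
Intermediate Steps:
r(n) = ½ (r(n) = (½)*1 = ½)
-100*r(-2) + (29 + (-17 + 7)) = -100*½ + (29 + (-17 + 7)) = -50 + (29 - 10) = -50 + 19 = -31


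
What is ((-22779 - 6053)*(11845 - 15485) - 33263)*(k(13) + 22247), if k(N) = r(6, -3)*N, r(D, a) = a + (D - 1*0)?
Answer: 2338140526062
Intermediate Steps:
r(D, a) = D + a (r(D, a) = a + (D + 0) = a + D = D + a)
k(N) = 3*N (k(N) = (6 - 3)*N = 3*N)
((-22779 - 6053)*(11845 - 15485) - 33263)*(k(13) + 22247) = ((-22779 - 6053)*(11845 - 15485) - 33263)*(3*13 + 22247) = (-28832*(-3640) - 33263)*(39 + 22247) = (104948480 - 33263)*22286 = 104915217*22286 = 2338140526062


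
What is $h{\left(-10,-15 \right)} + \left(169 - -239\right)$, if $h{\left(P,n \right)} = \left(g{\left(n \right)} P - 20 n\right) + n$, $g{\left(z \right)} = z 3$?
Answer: $1143$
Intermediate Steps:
$g{\left(z \right)} = 3 z$
$h{\left(P,n \right)} = - 19 n + 3 P n$ ($h{\left(P,n \right)} = \left(3 n P - 20 n\right) + n = \left(3 P n - 20 n\right) + n = \left(- 20 n + 3 P n\right) + n = - 19 n + 3 P n$)
$h{\left(-10,-15 \right)} + \left(169 - -239\right) = - 15 \left(-19 + 3 \left(-10\right)\right) + \left(169 - -239\right) = - 15 \left(-19 - 30\right) + \left(169 + 239\right) = \left(-15\right) \left(-49\right) + 408 = 735 + 408 = 1143$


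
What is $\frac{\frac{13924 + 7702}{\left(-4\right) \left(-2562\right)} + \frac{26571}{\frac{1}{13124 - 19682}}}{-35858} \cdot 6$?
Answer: $\frac{892870403819}{30622732} \approx 29157.0$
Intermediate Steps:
$\frac{\frac{13924 + 7702}{\left(-4\right) \left(-2562\right)} + \frac{26571}{\frac{1}{13124 - 19682}}}{-35858} \cdot 6 = \left(\frac{21626}{10248} + \frac{26571}{\frac{1}{-6558}}\right) \left(- \frac{1}{35858}\right) 6 = \left(21626 \cdot \frac{1}{10248} + \frac{26571}{- \frac{1}{6558}}\right) \left(- \frac{1}{35858}\right) 6 = \left(\frac{10813}{5124} + 26571 \left(-6558\right)\right) \left(- \frac{1}{35858}\right) 6 = \left(\frac{10813}{5124} - 174252618\right) \left(- \frac{1}{35858}\right) 6 = \left(- \frac{892870403819}{5124}\right) \left(- \frac{1}{35858}\right) 6 = \frac{892870403819}{183736392} \cdot 6 = \frac{892870403819}{30622732}$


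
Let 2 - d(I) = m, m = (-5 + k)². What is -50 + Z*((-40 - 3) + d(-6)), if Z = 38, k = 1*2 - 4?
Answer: -3470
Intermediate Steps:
k = -2 (k = 2 - 4 = -2)
m = 49 (m = (-5 - 2)² = (-7)² = 49)
d(I) = -47 (d(I) = 2 - 1*49 = 2 - 49 = -47)
-50 + Z*((-40 - 3) + d(-6)) = -50 + 38*((-40 - 3) - 47) = -50 + 38*(-43 - 47) = -50 + 38*(-90) = -50 - 3420 = -3470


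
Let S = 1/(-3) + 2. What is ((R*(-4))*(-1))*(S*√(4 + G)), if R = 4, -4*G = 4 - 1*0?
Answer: 80*√3/3 ≈ 46.188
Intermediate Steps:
G = -1 (G = -(4 - 1*0)/4 = -(4 + 0)/4 = -¼*4 = -1)
S = 5/3 (S = -⅓ + 2 = 5/3 ≈ 1.6667)
((R*(-4))*(-1))*(S*√(4 + G)) = ((4*(-4))*(-1))*(5*√(4 - 1)/3) = (-16*(-1))*(5*√3/3) = 16*(5*√3/3) = 80*√3/3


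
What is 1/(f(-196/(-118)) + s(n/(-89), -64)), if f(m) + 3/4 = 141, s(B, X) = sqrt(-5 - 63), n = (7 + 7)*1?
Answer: 132/18577 - 32*I*sqrt(17)/315809 ≈ 0.0071056 - 0.00041778*I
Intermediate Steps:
n = 14 (n = 14*1 = 14)
s(B, X) = 2*I*sqrt(17) (s(B, X) = sqrt(-68) = 2*I*sqrt(17))
f(m) = 561/4 (f(m) = -3/4 + 141 = 561/4)
1/(f(-196/(-118)) + s(n/(-89), -64)) = 1/(561/4 + 2*I*sqrt(17))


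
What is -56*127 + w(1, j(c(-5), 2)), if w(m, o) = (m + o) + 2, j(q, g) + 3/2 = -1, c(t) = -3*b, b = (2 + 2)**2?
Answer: -14223/2 ≈ -7111.5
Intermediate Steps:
b = 16 (b = 4**2 = 16)
c(t) = -48 (c(t) = -3*16 = -48)
j(q, g) = -5/2 (j(q, g) = -3/2 - 1 = -5/2)
w(m, o) = 2 + m + o
-56*127 + w(1, j(c(-5), 2)) = -56*127 + (2 + 1 - 5/2) = -7112 + 1/2 = -14223/2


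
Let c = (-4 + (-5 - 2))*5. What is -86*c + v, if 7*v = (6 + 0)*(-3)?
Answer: 33092/7 ≈ 4727.4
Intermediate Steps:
v = -18/7 (v = ((6 + 0)*(-3))/7 = (6*(-3))/7 = (⅐)*(-18) = -18/7 ≈ -2.5714)
c = -55 (c = (-4 - 7)*5 = -11*5 = -55)
-86*c + v = -86*(-55) - 18/7 = 4730 - 18/7 = 33092/7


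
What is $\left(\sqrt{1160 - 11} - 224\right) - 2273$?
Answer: $-2497 + \sqrt{1149} \approx -2463.1$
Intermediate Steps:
$\left(\sqrt{1160 - 11} - 224\right) - 2273 = \left(\sqrt{1149} - 224\right) - 2273 = \left(-224 + \sqrt{1149}\right) - 2273 = -2497 + \sqrt{1149}$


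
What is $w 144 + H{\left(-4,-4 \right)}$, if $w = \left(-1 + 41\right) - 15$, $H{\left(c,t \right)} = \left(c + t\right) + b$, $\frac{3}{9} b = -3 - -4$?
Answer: $3595$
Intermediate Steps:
$b = 3$ ($b = 3 \left(-3 - -4\right) = 3 \left(-3 + 4\right) = 3 \cdot 1 = 3$)
$H{\left(c,t \right)} = 3 + c + t$ ($H{\left(c,t \right)} = \left(c + t\right) + 3 = 3 + c + t$)
$w = 25$ ($w = 40 - 15 = 25$)
$w 144 + H{\left(-4,-4 \right)} = 25 \cdot 144 - 5 = 3600 - 5 = 3595$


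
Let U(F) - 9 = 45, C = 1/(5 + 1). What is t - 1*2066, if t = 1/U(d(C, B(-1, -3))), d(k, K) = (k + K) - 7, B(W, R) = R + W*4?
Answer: -111563/54 ≈ -2066.0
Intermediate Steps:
B(W, R) = R + 4*W
C = 1/6 ≈ 0.16667
d(k, K) = -7 + K + k (d(k, K) = (K + k) - 7 = -7 + K + k)
U(F) = 54 (U(F) = 9 + 45 = 54)
t = 1/54 ≈ 0.018519
t - 1*2066 = 1/54 - 1*2066 = 1/54 - 2066 = -111563/54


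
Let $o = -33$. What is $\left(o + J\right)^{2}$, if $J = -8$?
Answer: $1681$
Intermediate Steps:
$\left(o + J\right)^{2} = \left(-33 - 8\right)^{2} = \left(-41\right)^{2} = 1681$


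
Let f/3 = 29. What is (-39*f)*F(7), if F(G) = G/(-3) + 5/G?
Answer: 38454/7 ≈ 5493.4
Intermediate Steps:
f = 87 (f = 3*29 = 87)
F(G) = 5/G - G/3 (F(G) = G*(-⅓) + 5/G = -G/3 + 5/G = 5/G - G/3)
(-39*f)*F(7) = (-39*87)*(5/7 - ⅓*7) = -3393*(5*(⅐) - 7/3) = -3393*(5/7 - 7/3) = -3393*(-34/21) = 38454/7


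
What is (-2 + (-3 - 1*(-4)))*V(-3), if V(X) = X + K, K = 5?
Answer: -2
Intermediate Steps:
V(X) = 5 + X (V(X) = X + 5 = 5 + X)
(-2 + (-3 - 1*(-4)))*V(-3) = (-2 + (-3 - 1*(-4)))*(5 - 3) = (-2 + (-3 + 4))*2 = (-2 + 1)*2 = -1*2 = -2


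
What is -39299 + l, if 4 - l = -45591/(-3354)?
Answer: -3380539/86 ≈ -39309.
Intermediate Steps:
l = -825/86 (l = 4 - (-45591)/(-3354) = 4 - (-45591)*(-1)/3354 = 4 - 1*1169/86 = 4 - 1169/86 = -825/86 ≈ -9.5930)
-39299 + l = -39299 - 825/86 = -3380539/86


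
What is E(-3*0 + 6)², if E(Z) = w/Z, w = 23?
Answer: 529/36 ≈ 14.694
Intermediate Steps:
E(Z) = 23/Z
E(-3*0 + 6)² = (23/(-3*0 + 6))² = (23/(0 + 6))² = (23/6)² = 529/36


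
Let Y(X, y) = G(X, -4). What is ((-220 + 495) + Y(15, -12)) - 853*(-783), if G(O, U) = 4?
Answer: 668178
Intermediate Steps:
Y(X, y) = 4
((-220 + 495) + Y(15, -12)) - 853*(-783) = ((-220 + 495) + 4) - 853*(-783) = (275 + 4) + 667899 = 279 + 667899 = 668178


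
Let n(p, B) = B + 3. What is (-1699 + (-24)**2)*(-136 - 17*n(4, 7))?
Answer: 343638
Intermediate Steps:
n(p, B) = 3 + B
(-1699 + (-24)**2)*(-136 - 17*n(4, 7)) = (-1699 + (-24)**2)*(-136 - 17*(3 + 7)) = (-1699 + 576)*(-136 - 17*10) = -1123*(-136 - 170) = -1123*(-306) = 343638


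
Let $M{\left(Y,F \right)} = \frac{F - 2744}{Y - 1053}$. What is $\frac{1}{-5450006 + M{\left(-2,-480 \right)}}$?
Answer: $- \frac{1055}{5749753106} \approx -1.8349 \cdot 10^{-7}$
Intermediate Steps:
$M{\left(Y,F \right)} = \frac{-2744 + F}{-1053 + Y}$
$\frac{1}{-5450006 + M{\left(-2,-480 \right)}} = \frac{1}{-5450006 + \frac{-2744 - 480}{-1053 - 2}} = \frac{1}{-5450006 + \frac{1}{-1055} \left(-3224\right)} = \frac{1}{-5450006 - - \frac{3224}{1055}} = \frac{1}{-5450006 + \frac{3224}{1055}} = \frac{1}{- \frac{5749753106}{1055}} = - \frac{1055}{5749753106}$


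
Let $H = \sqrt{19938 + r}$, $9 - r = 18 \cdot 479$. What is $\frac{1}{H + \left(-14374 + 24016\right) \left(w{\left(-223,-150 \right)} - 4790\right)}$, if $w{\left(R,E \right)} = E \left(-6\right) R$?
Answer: $- \frac{132088972}{261712447860251005} - \frac{\sqrt{453}}{785137343580753015} \approx -5.0471 \cdot 10^{-10}$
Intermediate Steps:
$r = -8613$ ($r = 9 - 18 \cdot 479 = 9 - 8622 = -8613$)
$w{\left(R,E \right)} = - 6 E R$
$H = 5 \sqrt{453}$ ($H = \sqrt{19938 - 8613} = \sqrt{11325} = 5 \sqrt{453} \approx 106.42$)
$\frac{1}{H + \left(-14374 + 24016\right) \left(w{\left(-223,-150 \right)} - 4790\right)} = \frac{1}{5 \sqrt{453} + \left(-14374 + 24016\right) \left(\left(-6\right) \left(-150\right) \left(-223\right) - 4790\right)} = \frac{1}{5 \sqrt{453} + 9642 \left(-200700 - 4790\right)} = \frac{1}{5 \sqrt{453} + 9642 \left(-205490\right)} = \frac{1}{5 \sqrt{453} - 1981334580} = \frac{1}{-1981334580 + 5 \sqrt{453}}$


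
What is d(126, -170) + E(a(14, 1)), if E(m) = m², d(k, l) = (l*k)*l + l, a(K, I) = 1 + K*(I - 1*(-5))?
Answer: 3648455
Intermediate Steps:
a(K, I) = 1 + K*(5 + I) (a(K, I) = 1 + K*(I + 5) = 1 + K*(5 + I))
d(k, l) = l + k*l² (d(k, l) = (k*l)*l + l = k*l² + l = l + k*l²)
d(126, -170) + E(a(14, 1)) = -170*(1 + 126*(-170)) + (1 + 5*14 + 1*14)² = -170*(1 - 21420) + (1 + 70 + 14)² = -170*(-21419) + 85² = 3641230 + 7225 = 3648455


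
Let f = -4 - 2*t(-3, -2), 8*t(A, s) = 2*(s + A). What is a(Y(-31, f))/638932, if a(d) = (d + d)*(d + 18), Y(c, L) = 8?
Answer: 104/159733 ≈ 0.00065109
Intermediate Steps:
t(A, s) = A/4 + s/4 (t(A, s) = (2*(s + A))/8 = (2*(A + s))/8 = (2*A + 2*s)/8 = A/4 + s/4)
f = -3/2 (f = -4 - 2*((1/4)*(-3) + (1/4)*(-2)) = -4 - 2*(-3/4 - 1/2) = -4 - 2*(-5/4) = -4 + 5/2 = -3/2 ≈ -1.5000)
a(d) = 2*d*(18 + d) (a(d) = (2*d)*(18 + d) = 2*d*(18 + d))
a(Y(-31, f))/638932 = (2*8*(18 + 8))/638932 = (2*8*26)*(1/638932) = 416*(1/638932) = 104/159733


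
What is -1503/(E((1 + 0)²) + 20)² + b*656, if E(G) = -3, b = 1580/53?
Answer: 299463061/15317 ≈ 19551.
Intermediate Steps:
b = 1580/53 (b = 1580*(1/53) = 1580/53 ≈ 29.811)
-1503/(E((1 + 0)²) + 20)² + b*656 = -1503/(-3 + 20)² + (1580/53)*656 = -1503/(17²) + 1036480/53 = -1503/289 + 1036480/53 = 299463061/15317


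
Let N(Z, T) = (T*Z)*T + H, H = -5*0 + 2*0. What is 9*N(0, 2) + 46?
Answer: 46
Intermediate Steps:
H = 0 (H = 0 + 0 = 0)
N(Z, T) = Z*T² (N(Z, T) = (T*Z)*T + 0 = Z*T² + 0 = Z*T²)
9*N(0, 2) + 46 = 9*(0*2²) + 46 = 9*(0*4) + 46 = 9*0 + 46 = 0 + 46 = 46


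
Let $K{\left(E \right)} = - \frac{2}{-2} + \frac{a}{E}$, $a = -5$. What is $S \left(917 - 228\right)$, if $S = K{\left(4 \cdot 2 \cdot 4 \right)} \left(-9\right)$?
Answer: $- \frac{167427}{32} \approx -5232.1$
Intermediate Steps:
$K{\left(E \right)} = 1 - \frac{5}{E}$ ($K{\left(E \right)} = - \frac{2}{-2} - \frac{5}{E} = \left(-2\right) \left(- \frac{1}{2}\right) - \frac{5}{E} = 1 - \frac{5}{E}$)
$S = - \frac{243}{32}$ ($S = \frac{-5 + 4 \cdot 2 \cdot 4}{4 \cdot 2 \cdot 4} \left(-9\right) = \frac{-5 + 8 \cdot 4}{8 \cdot 4} \left(-9\right) = \frac{-5 + 32}{32} \left(-9\right) = \frac{1}{32} \cdot 27 \left(-9\right) = \frac{27}{32} \left(-9\right) = - \frac{243}{32} \approx -7.5938$)
$S \left(917 - 228\right) = - \frac{243 \left(917 - 228\right)}{32} = \left(- \frac{243}{32}\right) 689 = - \frac{167427}{32}$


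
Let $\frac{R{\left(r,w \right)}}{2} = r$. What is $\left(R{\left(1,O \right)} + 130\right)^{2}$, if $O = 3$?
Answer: $17424$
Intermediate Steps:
$R{\left(r,w \right)} = 2 r$
$\left(R{\left(1,O \right)} + 130\right)^{2} = \left(2 \cdot 1 + 130\right)^{2} = \left(2 + 130\right)^{2} = 132^{2} = 17424$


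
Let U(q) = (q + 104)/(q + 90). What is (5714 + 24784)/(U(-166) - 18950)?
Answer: -22724/14119 ≈ -1.6095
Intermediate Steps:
U(q) = (104 + q)/(90 + q)
(5714 + 24784)/(U(-166) - 18950) = (5714 + 24784)/((104 - 166)/(90 - 166) - 18950) = 30498/(-62/(-76) - 18950) = 30498/(-1/76*(-62) - 18950) = 30498/(31/38 - 18950) = 30498/(-720069/38) = 30498*(-38/720069) = -22724/14119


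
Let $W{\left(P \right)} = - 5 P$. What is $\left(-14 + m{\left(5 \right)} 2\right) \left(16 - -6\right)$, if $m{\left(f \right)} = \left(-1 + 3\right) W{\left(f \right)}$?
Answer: $-2508$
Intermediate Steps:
$m{\left(f \right)} = - 10 f$ ($m{\left(f \right)} = \left(-1 + 3\right) \left(- 5 f\right) = 2 \left(- 5 f\right) = - 10 f$)
$\left(-14 + m{\left(5 \right)} 2\right) \left(16 - -6\right) = \left(-14 + \left(-10\right) 5 \cdot 2\right) \left(16 - -6\right) = \left(-14 - 100\right) \left(16 + 6\right) = \left(-14 - 100\right) 22 = \left(-114\right) 22 = -2508$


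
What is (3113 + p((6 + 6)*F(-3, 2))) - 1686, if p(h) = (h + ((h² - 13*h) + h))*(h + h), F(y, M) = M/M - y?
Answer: 171923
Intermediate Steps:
F(y, M) = 1 - y
p(h) = 2*h*(h² - 11*h) (p(h) = (h + (h² - 12*h))*(2*h) = (h² - 11*h)*(2*h) = 2*h*(h² - 11*h))
(3113 + p((6 + 6)*F(-3, 2))) - 1686 = (3113 + 2*((6 + 6)*(1 - 1*(-3)))²*(-11 + (6 + 6)*(1 - 1*(-3)))) - 1686 = (3113 + 2*(12*(1 + 3))²*(-11 + 12*(1 + 3))) - 1686 = (3113 + 2*(12*4)²*(-11 + 12*4)) - 1686 = (3113 + 2*48²*(-11 + 48)) - 1686 = (3113 + 2*2304*37) - 1686 = (3113 + 170496) - 1686 = 173609 - 1686 = 171923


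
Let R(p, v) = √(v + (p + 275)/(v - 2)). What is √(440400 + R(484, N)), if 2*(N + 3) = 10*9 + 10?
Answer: √(99090000 + 15*√14370)/15 ≈ 663.63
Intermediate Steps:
N = 47 (N = -3 + (10*9 + 10)/2 = -3 + (90 + 10)/2 = -3 + (½)*100 = -3 + 50 = 47)
R(p, v) = √(v + (275 + p)/(-2 + v))
√(440400 + R(484, N)) = √(440400 + √((275 + 484 + 47*(-2 + 47))/(-2 + 47))) = √(440400 + √((275 + 484 + 47*45)/45)) = √(440400 + √((275 + 484 + 2115)/45)) = √(440400 + √((1/45)*2874)) = √(440400 + √(958/15)) = √(440400 + √14370/15)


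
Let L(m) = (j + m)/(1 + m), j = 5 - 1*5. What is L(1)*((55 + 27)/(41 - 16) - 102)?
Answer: -1234/25 ≈ -49.360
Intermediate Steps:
j = 0 (j = 5 - 5 = 0)
L(m) = m/(1 + m) (L(m) = (0 + m)/(1 + m) = m/(1 + m))
L(1)*((55 + 27)/(41 - 16) - 102) = (1/(1 + 1))*((55 + 27)/(41 - 16) - 102) = (1/2)*(82/25 - 102) = (1*(½))*(82*(1/25) - 102) = (82/25 - 102)/2 = (½)*(-2468/25) = -1234/25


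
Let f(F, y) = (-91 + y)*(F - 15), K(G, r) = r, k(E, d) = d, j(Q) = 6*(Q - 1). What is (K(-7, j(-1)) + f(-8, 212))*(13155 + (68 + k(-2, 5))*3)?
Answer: -37380330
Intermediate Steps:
j(Q) = -6 + 6*Q (j(Q) = 6*(-1 + Q) = -6 + 6*Q)
f(F, y) = (-91 + y)*(-15 + F)
(K(-7, j(-1)) + f(-8, 212))*(13155 + (68 + k(-2, 5))*3) = ((-6 + 6*(-1)) + (1365 - 91*(-8) - 15*212 - 8*212))*(13155 + (68 + 5)*3) = ((-6 - 6) + (1365 + 728 - 3180 - 1696))*(13155 + 73*3) = (-12 - 2783)*(13155 + 219) = -2795*13374 = -37380330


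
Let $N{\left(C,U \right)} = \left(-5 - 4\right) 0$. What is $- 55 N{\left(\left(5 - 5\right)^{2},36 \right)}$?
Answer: $0$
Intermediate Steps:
$N{\left(C,U \right)} = 0$ ($N{\left(C,U \right)} = \left(-9\right) 0 = 0$)
$- 55 N{\left(\left(5 - 5\right)^{2},36 \right)} = \left(-55\right) 0 = 0$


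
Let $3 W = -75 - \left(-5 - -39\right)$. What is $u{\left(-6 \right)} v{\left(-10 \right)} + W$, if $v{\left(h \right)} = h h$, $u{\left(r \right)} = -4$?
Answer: $- \frac{1309}{3} \approx -436.33$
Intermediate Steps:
$v{\left(h \right)} = h^{2}$
$W = - \frac{109}{3}$ ($W = \frac{-75 - \left(-5 - -39\right)}{3} = \frac{-75 - \left(-5 + 39\right)}{3} = \frac{-75 - 34}{3} = \frac{1}{3} \left(-109\right) = - \frac{109}{3} \approx -36.333$)
$u{\left(-6 \right)} v{\left(-10 \right)} + W = - 4 \left(-10\right)^{2} - \frac{109}{3} = \left(-4\right) 100 - \frac{109}{3} = -400 - \frac{109}{3} = - \frac{1309}{3}$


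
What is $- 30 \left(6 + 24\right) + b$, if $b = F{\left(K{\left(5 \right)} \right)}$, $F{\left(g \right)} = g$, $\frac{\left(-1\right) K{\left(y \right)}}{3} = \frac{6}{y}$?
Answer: $- \frac{4518}{5} \approx -903.6$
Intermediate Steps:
$K{\left(y \right)} = - \frac{18}{y}$ ($K{\left(y \right)} = - 3 \frac{6}{y} = - \frac{18}{y}$)
$b = - \frac{18}{5} \approx -3.6$
$- 30 \left(6 + 24\right) + b = - 30 \left(6 + 24\right) - \frac{18}{5} = \left(-30\right) 30 - \frac{18}{5} = -900 - \frac{18}{5} = - \frac{4518}{5}$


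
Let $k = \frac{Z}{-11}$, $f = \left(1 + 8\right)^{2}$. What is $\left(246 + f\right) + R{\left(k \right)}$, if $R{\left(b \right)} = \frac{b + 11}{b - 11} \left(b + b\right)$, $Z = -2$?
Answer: $\frac{427551}{1309} \approx 326.62$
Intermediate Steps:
$f = 81$ ($f = 9^{2} = 81$)
$k = \frac{2}{11}$ ($k = - \frac{2}{-11} = \left(-2\right) \left(- \frac{1}{11}\right) = \frac{2}{11} \approx 0.18182$)
$R{\left(b \right)} = \frac{2 b \left(11 + b\right)}{-11 + b}$ ($R{\left(b \right)} = \frac{11 + b}{-11 + b} 2 b = \frac{2 b \left(11 + b\right)}{-11 + b}$)
$\left(246 + f\right) + R{\left(k \right)} = \left(246 + 81\right) + 2 \cdot \frac{2}{11} \frac{1}{-11 + \frac{2}{11}} \left(11 + \frac{2}{11}\right) = 327 + 2 \cdot \frac{2}{11} \frac{1}{- \frac{119}{11}} \cdot \frac{123}{11} = 327 + 2 \cdot \frac{2}{11} \left(- \frac{11}{119}\right) \frac{123}{11} = 327 - \frac{492}{1309} = \frac{427551}{1309}$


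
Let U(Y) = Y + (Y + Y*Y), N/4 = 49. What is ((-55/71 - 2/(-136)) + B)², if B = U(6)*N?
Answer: 2062808803604025/23309584 ≈ 8.8496e+7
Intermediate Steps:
N = 196 (N = 4*49 = 196)
U(Y) = Y² + 2*Y (U(Y) = Y + (Y + Y²) = Y² + 2*Y)
B = 9408 (B = (6*(2 + 6))*196 = (6*8)*196 = 48*196 = 9408)
((-55/71 - 2/(-136)) + B)² = ((-55/71 - 2/(-136)) + 9408)² = ((-55*1/71 - 2*(-1/136)) + 9408)² = ((-55/71 + 1/68) + 9408)² = (-3669/4828 + 9408)² = (45418155/4828)² = 2062808803604025/23309584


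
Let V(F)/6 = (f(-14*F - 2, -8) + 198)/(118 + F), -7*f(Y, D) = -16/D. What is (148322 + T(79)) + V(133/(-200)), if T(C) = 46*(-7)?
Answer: 24313472800/164269 ≈ 1.4801e+5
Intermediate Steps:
f(Y, D) = 16/(7*D) (f(Y, D) = -(-16)/(7*D) = 16/(7*D))
V(F) = 8304/(7*(118 + F)) (V(F) = 6*(((16/7)/(-8) + 198)/(118 + F)) = 6*(((16/7)*(-⅛) + 198)/(118 + F)) = 6*((-2/7 + 198)/(118 + F)) = 6*(1384/(7*(118 + F))) = 8304/(7*(118 + F)))
T(C) = -322
(148322 + T(79)) + V(133/(-200)) = (148322 - 322) + 8304/(7*(118 + 133/(-200))) = 148000 + 8304/(7*(118 + 133*(-1/200))) = 148000 + 8304/(7*(118 - 133/200)) = 148000 + 8304/(7*(23467/200)) = 148000 + (8304/7)*(200/23467) = 148000 + 1660800/164269 = 24313472800/164269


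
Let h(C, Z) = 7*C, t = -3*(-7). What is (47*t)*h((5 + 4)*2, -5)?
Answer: 124362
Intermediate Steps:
t = 21
(47*t)*h((5 + 4)*2, -5) = (47*21)*(7*((5 + 4)*2)) = 987*(7*(9*2)) = 987*(7*18) = 987*126 = 124362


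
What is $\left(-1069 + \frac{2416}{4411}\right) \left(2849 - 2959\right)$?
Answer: $\frac{47129430}{401} \approx 1.1753 \cdot 10^{5}$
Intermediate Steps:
$\left(-1069 + \frac{2416}{4411}\right) \left(2849 - 2959\right) = \left(-1069 + 2416 \cdot \frac{1}{4411}\right) \left(-110\right) = \left(-1069 + \frac{2416}{4411}\right) \left(-110\right) = \left(- \frac{4712943}{4411}\right) \left(-110\right) = \frac{47129430}{401}$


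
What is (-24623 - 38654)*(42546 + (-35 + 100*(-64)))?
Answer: -2284995747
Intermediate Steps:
(-24623 - 38654)*(42546 + (-35 + 100*(-64))) = -63277*(42546 + (-35 - 6400)) = -63277*(42546 - 6435) = -63277*36111 = -2284995747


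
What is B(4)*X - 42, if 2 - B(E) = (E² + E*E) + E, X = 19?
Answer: -688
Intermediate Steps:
B(E) = 2 - E - 2*E² (B(E) = 2 - ((E² + E*E) + E) = 2 - ((E² + E²) + E) = 2 - (2*E² + E) = 2 - (E + 2*E²) = 2 + (-E - 2*E²) = 2 - E - 2*E²)
B(4)*X - 42 = (2 - 1*4 - 2*4²)*19 - 42 = (2 - 4 - 2*16)*19 - 42 = (2 - 4 - 32)*19 - 42 = -34*19 - 42 = -646 - 42 = -688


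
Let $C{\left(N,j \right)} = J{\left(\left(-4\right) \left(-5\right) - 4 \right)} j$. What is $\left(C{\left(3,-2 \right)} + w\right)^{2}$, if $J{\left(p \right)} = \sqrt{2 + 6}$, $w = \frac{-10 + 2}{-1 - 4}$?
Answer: $\frac{864}{25} - \frac{64 \sqrt{2}}{5} \approx 16.458$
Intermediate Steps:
$w = \frac{8}{5}$ ($w = - \frac{8}{-5} = \left(-8\right) \left(- \frac{1}{5}\right) = \frac{8}{5} \approx 1.6$)
$J{\left(p \right)} = 2 \sqrt{2}$ ($J{\left(p \right)} = \sqrt{8} = 2 \sqrt{2}$)
$C{\left(N,j \right)} = 2 j \sqrt{2}$ ($C{\left(N,j \right)} = 2 \sqrt{2} j = 2 j \sqrt{2}$)
$\left(C{\left(3,-2 \right)} + w\right)^{2} = \left(2 \left(-2\right) \sqrt{2} + \frac{8}{5}\right)^{2} = \left(- 4 \sqrt{2} + \frac{8}{5}\right)^{2} = \left(\frac{8}{5} - 4 \sqrt{2}\right)^{2}$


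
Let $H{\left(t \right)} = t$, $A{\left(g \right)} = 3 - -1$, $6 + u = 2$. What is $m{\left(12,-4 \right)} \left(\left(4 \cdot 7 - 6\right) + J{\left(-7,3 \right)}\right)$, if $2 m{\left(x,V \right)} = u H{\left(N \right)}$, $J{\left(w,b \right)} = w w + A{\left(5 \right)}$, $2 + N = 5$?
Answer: $-450$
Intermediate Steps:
$u = -4$ ($u = -6 + 2 = -4$)
$A{\left(g \right)} = 4$ ($A{\left(g \right)} = 3 + 1 = 4$)
$N = 3$ ($N = -2 + 5 = 3$)
$J{\left(w,b \right)} = 4 + w^{2}$ ($J{\left(w,b \right)} = w w + 4 = w^{2} + 4 = 4 + w^{2}$)
$m{\left(x,V \right)} = -6$ ($m{\left(x,V \right)} = \frac{\left(-4\right) 3}{2} = \frac{1}{2} \left(-12\right) = -6$)
$m{\left(12,-4 \right)} \left(\left(4 \cdot 7 - 6\right) + J{\left(-7,3 \right)}\right) = - 6 \left(\left(4 \cdot 7 - 6\right) + \left(4 + \left(-7\right)^{2}\right)\right) = - 6 \left(\left(28 - 6\right) + \left(4 + 49\right)\right) = - 6 \left(22 + 53\right) = \left(-6\right) 75 = -450$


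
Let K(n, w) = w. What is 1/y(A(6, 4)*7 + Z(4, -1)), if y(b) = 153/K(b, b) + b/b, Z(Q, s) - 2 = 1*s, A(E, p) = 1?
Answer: 8/161 ≈ 0.049689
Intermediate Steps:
Z(Q, s) = 2 + s (Z(Q, s) = 2 + 1*s = 2 + s)
y(b) = 1 + 153/b (y(b) = 153/b + b/b = 153/b + 1 = 1 + 153/b)
1/y(A(6, 4)*7 + Z(4, -1)) = 1/((153 + (1*7 + (2 - 1)))/(1*7 + (2 - 1))) = 1/((153 + (7 + 1))/(7 + 1)) = 1/((153 + 8)/8) = 1/((⅛)*161) = 1/(161/8) = 8/161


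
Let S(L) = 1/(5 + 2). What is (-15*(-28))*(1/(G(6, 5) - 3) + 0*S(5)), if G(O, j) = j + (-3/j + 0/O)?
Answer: 300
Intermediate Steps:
G(O, j) = j - 3/j (G(O, j) = j + (-3/j + 0) = j - 3/j)
S(L) = 1/7
(-15*(-28))*(1/(G(6, 5) - 3) + 0*S(5)) = (-15*(-28))*(1/((5 - 3/5) - 3) + 0*(1/7)) = 420*(1/((5 - 3*1/5) - 3) + 0) = 420*(1/((5 - 3/5) - 3) + 0) = 420*(1/(22/5 - 3) + 0) = 420*(1/(7/5) + 0) = 420*(5/7 + 0) = 420*(5/7) = 300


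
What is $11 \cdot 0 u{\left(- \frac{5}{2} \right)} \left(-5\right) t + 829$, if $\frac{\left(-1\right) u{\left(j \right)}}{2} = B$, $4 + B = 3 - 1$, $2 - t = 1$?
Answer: $829$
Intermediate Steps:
$t = 1$ ($t = 2 - 1 = 1$)
$B = -2$ ($B = -4 + \left(3 - 1\right) = -4 + 2 = -2$)
$u{\left(j \right)} = 4$ ($u{\left(j \right)} = \left(-2\right) \left(-2\right) = 4$)
$11 \cdot 0 u{\left(- \frac{5}{2} \right)} \left(-5\right) t + 829 = 11 \cdot 0 \cdot 4 \left(-5\right) 1 + 829 = 0 \left(\left(-20\right) 1\right) + 829 = 0 \left(-20\right) + 829 = 0 + 829 = 829$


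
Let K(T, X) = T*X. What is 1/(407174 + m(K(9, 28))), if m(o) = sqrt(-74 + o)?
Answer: 203587/82895333049 - sqrt(178)/165790666098 ≈ 2.4559e-6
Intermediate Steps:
1/(407174 + m(K(9, 28))) = 1/(407174 + sqrt(-74 + 9*28)) = 1/(407174 + sqrt(-74 + 252)) = 1/(407174 + sqrt(178))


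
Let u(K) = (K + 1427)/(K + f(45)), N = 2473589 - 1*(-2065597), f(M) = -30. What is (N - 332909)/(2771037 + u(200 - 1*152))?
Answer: 75712986/49880141 ≈ 1.5179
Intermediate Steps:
N = 4539186 (N = 2473589 + 2065597 = 4539186)
u(K) = (1427 + K)/(-30 + K) (u(K) = (K + 1427)/(K - 30) = (1427 + K)/(-30 + K))
(N - 332909)/(2771037 + u(200 - 1*152)) = (4539186 - 332909)/(2771037 + (1427 + (200 - 1*152))/(-30 + (200 - 1*152))) = 4206277/(2771037 + (1427 + (200 - 152))/(-30 + (200 - 152))) = 4206277/(2771037 + (1427 + 48)/(-30 + 48)) = 4206277/(2771037 + 1475/18) = 4206277/(49880141/18) = 4206277*(18/49880141) = 75712986/49880141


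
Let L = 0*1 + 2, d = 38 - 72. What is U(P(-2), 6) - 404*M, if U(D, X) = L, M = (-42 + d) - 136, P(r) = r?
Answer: 85650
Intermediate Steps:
d = -34
L = 2 (L = 0 + 2 = 2)
M = -212 (M = (-42 - 34) - 136 = -76 - 136 = -212)
U(D, X) = 2
U(P(-2), 6) - 404*M = 2 - 404*(-212) = 2 + 85648 = 85650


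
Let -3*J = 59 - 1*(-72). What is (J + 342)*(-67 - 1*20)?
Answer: -25955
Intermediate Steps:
J = -131/3 (J = -(59 - 1*(-72))/3 = -(59 + 72)/3 = -⅓*131 = -131/3 ≈ -43.667)
(J + 342)*(-67 - 1*20) = (-131/3 + 342)*(-67 - 1*20) = 895*(-67 - 20)/3 = (895/3)*(-87) = -25955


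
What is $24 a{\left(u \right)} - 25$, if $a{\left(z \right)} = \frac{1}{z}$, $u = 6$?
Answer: $-21$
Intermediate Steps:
$24 a{\left(u \right)} - 25 = \frac{24}{6} - 25 = 24 \cdot \frac{1}{6} - 25 = 4 - 25 = -21$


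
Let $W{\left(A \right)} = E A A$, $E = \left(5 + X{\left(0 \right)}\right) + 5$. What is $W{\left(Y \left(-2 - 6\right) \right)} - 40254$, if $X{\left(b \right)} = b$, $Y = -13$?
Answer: $67906$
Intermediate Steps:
$E = 10$ ($E = \left(5 + 0\right) + 5 = 5 + 5 = 10$)
$W{\left(A \right)} = 10 A^{2}$ ($W{\left(A \right)} = 10 A A = 10 A^{2}$)
$W{\left(Y \left(-2 - 6\right) \right)} - 40254 = 10 \left(- 13 \left(-2 - 6\right)\right)^{2} - 40254 = 10 \left(\left(-13\right) \left(-8\right)\right)^{2} - 40254 = 10 \cdot 104^{2} - 40254 = 10 \cdot 10816 - 40254 = 108160 - 40254 = 67906$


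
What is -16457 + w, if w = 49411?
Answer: 32954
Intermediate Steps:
-16457 + w = -16457 + 49411 = 32954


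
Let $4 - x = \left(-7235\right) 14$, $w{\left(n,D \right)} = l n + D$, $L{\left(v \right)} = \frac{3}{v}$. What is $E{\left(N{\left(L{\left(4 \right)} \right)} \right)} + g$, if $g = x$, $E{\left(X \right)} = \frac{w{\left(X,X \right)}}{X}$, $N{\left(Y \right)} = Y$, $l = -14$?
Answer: $101281$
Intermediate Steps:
$w{\left(n,D \right)} = D - 14 n$ ($w{\left(n,D \right)} = - 14 n + D = D - 14 n$)
$x = 101294$ ($x = 4 - \left(-7235\right) 14 = 4 - -101290 = 4 + 101290 = 101294$)
$E{\left(X \right)} = -13$ ($E{\left(X \right)} = \frac{X - 14 X}{X} = \frac{\left(-13\right) X}{X} = -13$)
$g = 101294$
$E{\left(N{\left(L{\left(4 \right)} \right)} \right)} + g = -13 + 101294 = 101281$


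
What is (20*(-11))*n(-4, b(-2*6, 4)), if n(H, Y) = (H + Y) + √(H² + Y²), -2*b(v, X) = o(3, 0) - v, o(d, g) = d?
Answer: 660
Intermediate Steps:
b(v, X) = -3/2 + v/2 (b(v, X) = -(3 - v)/2 = -3/2 + v/2)
n(H, Y) = H + Y + √(H² + Y²)
(20*(-11))*n(-4, b(-2*6, 4)) = (20*(-11))*(-4 + (-3/2 + (-2*6)/2) + √((-4)² + (-3/2 + (-2*6)/2)²)) = -220*(-4 + (-3/2 + (½)*(-12)) + √(16 + (-3/2 + (½)*(-12))²)) = -220*(-4 + (-3/2 - 6) + √(16 + (-3/2 - 6)²)) = -220*(-4 - 15/2 + √(16 + (-15/2)²)) = -220*(-4 - 15/2 + √(16 + 225/4)) = -220*(-4 - 15/2 + √(289/4)) = -220*(-4 - 15/2 + 17/2) = -220*(-3) = 660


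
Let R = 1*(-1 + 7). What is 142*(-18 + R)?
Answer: -1704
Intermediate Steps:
R = 6 (R = 1*6 = 6)
142*(-18 + R) = 142*(-18 + 6) = 142*(-12) = -1704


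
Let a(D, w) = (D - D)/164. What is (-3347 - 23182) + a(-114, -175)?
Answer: -26529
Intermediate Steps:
a(D, w) = 0 (a(D, w) = 0*(1/164) = 0)
(-3347 - 23182) + a(-114, -175) = (-3347 - 23182) + 0 = -26529 + 0 = -26529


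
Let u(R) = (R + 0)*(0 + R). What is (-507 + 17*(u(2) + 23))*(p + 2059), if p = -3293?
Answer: 59232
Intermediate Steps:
u(R) = R**2 (u(R) = R*R = R**2)
(-507 + 17*(u(2) + 23))*(p + 2059) = (-507 + 17*(2**2 + 23))*(-3293 + 2059) = (-507 + 17*(4 + 23))*(-1234) = (-507 + 17*27)*(-1234) = (-507 + 459)*(-1234) = -48*(-1234) = 59232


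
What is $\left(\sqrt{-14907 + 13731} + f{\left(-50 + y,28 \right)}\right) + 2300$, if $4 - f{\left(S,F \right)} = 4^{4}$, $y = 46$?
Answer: $2048 + 14 i \sqrt{6} \approx 2048.0 + 34.293 i$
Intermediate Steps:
$f{\left(S,F \right)} = -252$ ($f{\left(S,F \right)} = 4 - 4^{4} = 4 - 256 = -252$)
$\left(\sqrt{-14907 + 13731} + f{\left(-50 + y,28 \right)}\right) + 2300 = \left(\sqrt{-14907 + 13731} - 252\right) + 2300 = \left(\sqrt{-1176} - 252\right) + 2300 = \left(14 i \sqrt{6} - 252\right) + 2300 = \left(-252 + 14 i \sqrt{6}\right) + 2300 = 2048 + 14 i \sqrt{6}$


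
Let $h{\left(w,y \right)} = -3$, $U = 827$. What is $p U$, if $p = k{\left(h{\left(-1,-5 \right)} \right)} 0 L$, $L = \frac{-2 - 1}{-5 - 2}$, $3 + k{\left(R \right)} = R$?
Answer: $0$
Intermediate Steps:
$k{\left(R \right)} = -3 + R$
$L = \frac{3}{7}$ ($L = - \frac{3}{-7} = \left(-3\right) \left(- \frac{1}{7}\right) = \frac{3}{7} \approx 0.42857$)
$p = 0$ ($p = \left(-3 - 3\right) 0 \cdot \frac{3}{7} = \left(-6\right) 0 \cdot \frac{3}{7} = 0 \cdot \frac{3}{7} = 0$)
$p U = 0 \cdot 827 = 0$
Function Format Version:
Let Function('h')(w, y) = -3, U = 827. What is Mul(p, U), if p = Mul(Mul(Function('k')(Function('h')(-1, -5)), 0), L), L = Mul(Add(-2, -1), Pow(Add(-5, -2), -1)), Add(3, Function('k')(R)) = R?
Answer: 0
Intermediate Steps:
Function('k')(R) = Add(-3, R)
L = Rational(3, 7) (L = Mul(-3, Pow(-7, -1)) = Mul(-3, Rational(-1, 7)) = Rational(3, 7) ≈ 0.42857)
p = 0 (p = Mul(Mul(Add(-3, -3), 0), Rational(3, 7)) = Mul(Mul(-6, 0), Rational(3, 7)) = Mul(0, Rational(3, 7)) = 0)
Mul(p, U) = Mul(0, 827) = 0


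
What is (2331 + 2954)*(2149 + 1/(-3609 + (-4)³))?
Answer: 41715963660/3673 ≈ 1.1357e+7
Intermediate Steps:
(2331 + 2954)*(2149 + 1/(-3609 + (-4)³)) = 5285*(2149 + 1/(-3609 - 64)) = 5285*(2149 + 1/(-3673)) = 5285*(2149 - 1/3673) = 5285*(7893276/3673) = 41715963660/3673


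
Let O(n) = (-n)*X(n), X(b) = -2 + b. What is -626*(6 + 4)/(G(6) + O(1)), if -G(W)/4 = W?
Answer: 6260/23 ≈ 272.17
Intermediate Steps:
G(W) = -4*W
O(n) = -n*(-2 + n) (O(n) = (-n)*(-2 + n) = -n*(-2 + n))
-626*(6 + 4)/(G(6) + O(1)) = -626*(6 + 4)/(-4*6 + 1*(2 - 1*1)) = -6260/(-24 + 1*(2 - 1)) = -6260/(-24 + 1*1) = -6260/(-24 + 1) = -6260/(-23) = -6260*(-1)/23 = -626*(-10/23) = 6260/23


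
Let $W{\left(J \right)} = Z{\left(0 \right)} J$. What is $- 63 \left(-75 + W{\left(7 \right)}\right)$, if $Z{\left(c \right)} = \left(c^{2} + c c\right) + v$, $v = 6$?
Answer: $2079$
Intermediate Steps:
$Z{\left(c \right)} = 6 + 2 c^{2}$ ($Z{\left(c \right)} = \left(c^{2} + c c\right) + 6 = \left(c^{2} + c^{2}\right) + 6 = 2 c^{2} + 6 = 6 + 2 c^{2}$)
$W{\left(J \right)} = 6 J$ ($W{\left(J \right)} = \left(6 + 2 \cdot 0^{2}\right) J = \left(6 + 2 \cdot 0\right) J = \left(6 + 0\right) J = 6 J$)
$- 63 \left(-75 + W{\left(7 \right)}\right) = - 63 \left(-75 + 6 \cdot 7\right) = - 63 \left(-75 + 42\right) = \left(-63\right) \left(-33\right) = 2079$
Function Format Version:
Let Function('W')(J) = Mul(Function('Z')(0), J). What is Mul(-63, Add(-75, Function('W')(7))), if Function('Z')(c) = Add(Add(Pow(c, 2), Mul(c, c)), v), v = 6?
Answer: 2079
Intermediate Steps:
Function('Z')(c) = Add(6, Mul(2, Pow(c, 2))) (Function('Z')(c) = Add(Add(Pow(c, 2), Mul(c, c)), 6) = Add(Add(Pow(c, 2), Pow(c, 2)), 6) = Add(Mul(2, Pow(c, 2)), 6) = Add(6, Mul(2, Pow(c, 2))))
Function('W')(J) = Mul(6, J) (Function('W')(J) = Mul(Add(6, Mul(2, Pow(0, 2))), J) = Mul(Add(6, Mul(2, 0)), J) = Mul(Add(6, 0), J) = Mul(6, J))
Mul(-63, Add(-75, Function('W')(7))) = Mul(-63, Add(-75, Mul(6, 7))) = Mul(-63, Add(-75, 42)) = Mul(-63, -33) = 2079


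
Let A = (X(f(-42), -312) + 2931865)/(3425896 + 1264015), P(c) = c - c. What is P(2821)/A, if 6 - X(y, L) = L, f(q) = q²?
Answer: 0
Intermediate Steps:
X(y, L) = 6 - L
P(c) = 0
A = 2932183/4689911 (A = ((6 - 1*(-312)) + 2931865)/(3425896 + 1264015) = ((6 + 312) + 2931865)/4689911 = (318 + 2931865)*(1/4689911) = 2932183*(1/4689911) = 2932183/4689911 ≈ 0.62521)
P(2821)/A = 0/(2932183/4689911) = 0*(4689911/2932183) = 0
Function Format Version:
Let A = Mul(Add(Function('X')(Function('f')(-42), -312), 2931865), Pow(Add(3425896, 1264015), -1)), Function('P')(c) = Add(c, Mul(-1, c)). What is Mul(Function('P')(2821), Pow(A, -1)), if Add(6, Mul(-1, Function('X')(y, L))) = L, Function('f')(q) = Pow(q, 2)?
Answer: 0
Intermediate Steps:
Function('X')(y, L) = Add(6, Mul(-1, L))
Function('P')(c) = 0
A = Rational(2932183, 4689911) (A = Mul(Add(Add(6, Mul(-1, -312)), 2931865), Pow(Add(3425896, 1264015), -1)) = Mul(Add(Add(6, 312), 2931865), Pow(4689911, -1)) = Mul(Add(318, 2931865), Rational(1, 4689911)) = Mul(2932183, Rational(1, 4689911)) = Rational(2932183, 4689911) ≈ 0.62521)
Mul(Function('P')(2821), Pow(A, -1)) = Mul(0, Pow(Rational(2932183, 4689911), -1)) = Mul(0, Rational(4689911, 2932183)) = 0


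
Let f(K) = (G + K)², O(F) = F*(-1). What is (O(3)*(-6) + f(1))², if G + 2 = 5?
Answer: 1156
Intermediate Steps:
O(F) = -F
G = 3 (G = -2 + 5 = 3)
f(K) = (3 + K)²
(O(3)*(-6) + f(1))² = (-1*3*(-6) + (3 + 1)²)² = (-3*(-6) + 4²)² = (18 + 16)² = 34² = 1156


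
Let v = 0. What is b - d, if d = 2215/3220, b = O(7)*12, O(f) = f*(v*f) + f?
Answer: 53653/644 ≈ 83.312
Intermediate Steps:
O(f) = f (O(f) = f*(0*f) + f = f*0 + f = 0 + f = f)
b = 84 (b = 7*12 = 84)
d = 443/644 (d = 2215*(1/3220) = 443/644 ≈ 0.68789)
b - d = 84 - 1*443/644 = 84 - 443/644 = 53653/644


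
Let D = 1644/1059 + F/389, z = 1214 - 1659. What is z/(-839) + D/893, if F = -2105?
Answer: 54123135818/102881603959 ≈ 0.52607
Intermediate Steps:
z = -445
D = -529893/137317 (D = 1644/1059 - 2105/389 = 1644*(1/1059) - 2105*1/389 = 548/353 - 2105/389 = -529893/137317 ≈ -3.8589)
z/(-839) + D/893 = -445/(-839) - 529893/137317/893 = -445*(-1/839) - 529893/137317*1/893 = 445/839 - 529893/122624081 = 54123135818/102881603959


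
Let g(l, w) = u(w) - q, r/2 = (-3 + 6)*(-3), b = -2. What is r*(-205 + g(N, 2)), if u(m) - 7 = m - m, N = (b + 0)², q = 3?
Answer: 3618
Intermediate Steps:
N = 4 (N = (-2 + 0)² = (-2)² = 4)
u(m) = 7 (u(m) = 7 + (m - m) = 7 + 0 = 7)
r = -18 (r = 2*((-3 + 6)*(-3)) = 2*(3*(-3)) = 2*(-9) = -18)
g(l, w) = 4 (g(l, w) = 7 - 1*3 = 7 - 3 = 4)
r*(-205 + g(N, 2)) = -18*(-205 + 4) = -18*(-201) = 3618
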